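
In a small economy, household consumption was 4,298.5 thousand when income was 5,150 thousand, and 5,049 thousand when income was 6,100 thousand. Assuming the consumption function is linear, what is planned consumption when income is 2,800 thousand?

C = 2442

MPC = (5049 − 4298.5)/(6100 − 5150) = 750.5/950 = 0.79
a = 4298.5 − 0.79(5150) = 4298.5 − 4068.5 = 230
C = 230 + 0.79(2800) = 230 + 2212 = 2442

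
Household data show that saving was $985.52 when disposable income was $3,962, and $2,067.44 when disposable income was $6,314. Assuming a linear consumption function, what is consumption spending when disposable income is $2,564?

MPS = ΔS/ΔY = (2067.44 − 985.52)/(6314 − 3962) = 1081.92/2352 = 0.46
MPC = 1 − MPS = 0.54
Autonomous saving = 985.52 − 0.46(3962) = -837, so a = 837
C = 837 + 0.54(2564) = 837 + 1384.56 = 2221.56

C = 2221.56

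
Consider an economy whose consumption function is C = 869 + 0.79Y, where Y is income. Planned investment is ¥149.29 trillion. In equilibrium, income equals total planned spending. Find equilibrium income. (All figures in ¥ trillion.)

Y = 4849

Y = C + I = 869 + 0.79Y + 149.29
Y − 0.79Y = 1018.29
0.21Y = 1018.29, so Y = 1018.29/0.21 = 4849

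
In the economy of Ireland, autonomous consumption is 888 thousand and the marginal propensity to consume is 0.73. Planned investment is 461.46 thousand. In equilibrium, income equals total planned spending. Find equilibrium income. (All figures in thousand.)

Y = C + I = 888 + 0.73Y + 461.46
Y − 0.73Y = 1349.46
0.27Y = 1349.46, so Y = 1349.46/0.27 = 4998

Y = 4998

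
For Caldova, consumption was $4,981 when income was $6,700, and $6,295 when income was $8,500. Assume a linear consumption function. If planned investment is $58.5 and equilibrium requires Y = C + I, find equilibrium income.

Y = 550

MPC = (6295 − 4981)/(8500 − 6700) = 1314/1800 = 0.73
a = 4981 − 0.73(6700) = 90
Equilibrium: Y = 90 + 0.73Y + 58.5
0.27Y = 148.5, so Y = 148.5/0.27 = 550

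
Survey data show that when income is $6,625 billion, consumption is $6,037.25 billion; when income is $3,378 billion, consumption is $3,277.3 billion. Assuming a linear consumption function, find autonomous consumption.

MPC = ΔC/ΔY = (6037.25 − 3277.3)/(6625 − 3378) = 2759.95/3247 = 0.85
a = C − MPC·Y = 3277.3 − 0.85(3378) = 3277.3 − 2871.3 = 406

a = 406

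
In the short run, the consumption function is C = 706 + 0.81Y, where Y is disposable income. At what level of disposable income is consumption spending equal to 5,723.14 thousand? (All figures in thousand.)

706 + 0.81Y = 5723.14
0.81Y = 5017.14, so Y = 5017.14/0.81 = 6194

Y = 6194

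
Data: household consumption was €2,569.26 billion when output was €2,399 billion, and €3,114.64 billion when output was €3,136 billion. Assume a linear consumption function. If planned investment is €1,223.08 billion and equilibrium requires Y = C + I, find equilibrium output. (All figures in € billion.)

Y = 7758

MPC = (3114.64 − 2569.26)/(3136 − 2399) = 545.38/737 = 0.74
a = 2569.26 − 0.74(2399) = 794
Equilibrium: Y = 794 + 0.74Y + 1223.08
0.26Y = 2017.08, so Y = 2017.08/0.26 = 7758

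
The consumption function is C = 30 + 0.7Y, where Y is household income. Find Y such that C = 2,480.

Y = 3500

30 + 0.7Y = 2480
0.7Y = 2450, so Y = 2450/0.7 = 3500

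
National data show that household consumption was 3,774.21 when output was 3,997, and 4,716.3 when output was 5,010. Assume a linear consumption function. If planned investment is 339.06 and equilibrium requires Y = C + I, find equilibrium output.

MPC = (4716.3 − 3774.21)/(5010 − 3997) = 942.09/1013 = 0.93
a = 3774.21 − 0.93(3997) = 57
Equilibrium: Y = 57 + 0.93Y + 339.06
0.07Y = 396.06, so Y = 396.06/0.07 = 5658

Y = 5658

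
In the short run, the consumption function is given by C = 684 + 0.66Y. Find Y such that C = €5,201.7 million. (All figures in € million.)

Y = 6845

684 + 0.66Y = 5201.7
0.66Y = 4517.7, so Y = 4517.7/0.66 = 6845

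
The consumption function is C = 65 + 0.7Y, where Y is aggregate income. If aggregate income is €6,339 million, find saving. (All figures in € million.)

C = 65 + 0.7(6339) = 65 + 4437.3 = 4502.3
S = Y − C = 6339 − 4502.3 = 1836.7

S = 1836.7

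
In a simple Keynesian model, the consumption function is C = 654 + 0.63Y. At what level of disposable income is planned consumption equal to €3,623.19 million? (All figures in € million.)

654 + 0.63Y = 3623.19
0.63Y = 2969.19, so Y = 2969.19/0.63 = 4713

Y = 4713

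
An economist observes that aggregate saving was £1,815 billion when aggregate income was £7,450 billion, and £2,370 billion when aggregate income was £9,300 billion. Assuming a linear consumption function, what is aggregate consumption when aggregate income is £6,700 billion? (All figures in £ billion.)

C = 5110

MPS = ΔS/ΔY = (2370 − 1815)/(9300 − 7450) = 555/1850 = 0.3
MPC = 1 − MPS = 0.7
Autonomous saving = 1815 − 0.3(7450) = -420, so a = 420
C = 420 + 0.7(6700) = 420 + 4690 = 5110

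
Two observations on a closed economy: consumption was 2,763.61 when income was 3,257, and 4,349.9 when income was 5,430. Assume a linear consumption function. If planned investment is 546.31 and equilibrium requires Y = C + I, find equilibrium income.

MPC = (4349.9 − 2763.61)/(5430 − 3257) = 1586.29/2173 = 0.73
a = 2763.61 − 0.73(3257) = 386
Equilibrium: Y = 386 + 0.73Y + 546.31
0.27Y = 932.31, so Y = 932.31/0.27 = 3453

Y = 3453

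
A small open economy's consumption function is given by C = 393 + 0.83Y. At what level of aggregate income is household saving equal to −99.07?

Y = 1729

S = Y − C = -393 + 0.17Y
-393 + 0.17Y = -99.07, so 0.17Y = 293.93 and Y = 1729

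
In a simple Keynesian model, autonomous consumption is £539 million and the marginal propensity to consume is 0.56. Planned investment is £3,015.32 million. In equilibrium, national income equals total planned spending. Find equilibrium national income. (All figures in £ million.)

Y = C + I = 539 + 0.56Y + 3015.32
Y − 0.56Y = 3554.32
0.44Y = 3554.32, so Y = 3554.32/0.44 = 8078

Y = 8078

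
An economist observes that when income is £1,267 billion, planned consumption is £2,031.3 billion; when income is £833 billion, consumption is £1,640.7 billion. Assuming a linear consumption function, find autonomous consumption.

MPC = ΔC/ΔY = (2031.3 − 1640.7)/(1267 − 833) = 390.6/434 = 0.9
a = C − MPC·Y = 1640.7 − 0.9(833) = 1640.7 − 749.7 = 891

a = 891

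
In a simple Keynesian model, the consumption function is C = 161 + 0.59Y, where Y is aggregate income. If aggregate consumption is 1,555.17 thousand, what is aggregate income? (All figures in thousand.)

Y = 2363

161 + 0.59Y = 1555.17
0.59Y = 1394.17, so Y = 1394.17/0.59 = 2363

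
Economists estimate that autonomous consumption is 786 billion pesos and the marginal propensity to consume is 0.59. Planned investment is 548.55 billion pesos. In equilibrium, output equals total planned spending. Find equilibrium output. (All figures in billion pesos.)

Y = C + I = 786 + 0.59Y + 548.55
Y − 0.59Y = 1334.55
0.41Y = 1334.55, so Y = 1334.55/0.41 = 3255

Y = 3255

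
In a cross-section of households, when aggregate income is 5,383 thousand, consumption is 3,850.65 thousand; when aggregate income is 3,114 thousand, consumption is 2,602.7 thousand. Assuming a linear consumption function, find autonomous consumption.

a = 890

MPC = ΔC/ΔY = (3850.65 − 2602.7)/(5383 − 3114) = 1247.95/2269 = 0.55
a = C − MPC·Y = 2602.7 − 0.55(3114) = 2602.7 − 1712.7 = 890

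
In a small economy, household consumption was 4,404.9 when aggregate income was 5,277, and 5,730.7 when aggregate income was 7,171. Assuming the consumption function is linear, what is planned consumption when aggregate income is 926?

C = 1359.2

MPC = (5730.7 − 4404.9)/(7171 − 5277) = 1325.8/1894 = 0.7
a = 4404.9 − 0.7(5277) = 4404.9 − 3693.9 = 711
C = 711 + 0.7(926) = 711 + 648.2 = 1359.2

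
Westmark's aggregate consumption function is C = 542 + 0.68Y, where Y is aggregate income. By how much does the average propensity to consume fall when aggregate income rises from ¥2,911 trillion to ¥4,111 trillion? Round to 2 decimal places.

ΔAPC = 0.05

At Y = 2911: C = 542 + 0.68(2911) = 2521.48, APC = 2521.48/2911 = 0.866
At Y = 4111: C = 3337.48, APC = 3337.48/4111 = 0.812
Fall in APC = 0.866 − 0.812 = 0.054 ≈ 0.05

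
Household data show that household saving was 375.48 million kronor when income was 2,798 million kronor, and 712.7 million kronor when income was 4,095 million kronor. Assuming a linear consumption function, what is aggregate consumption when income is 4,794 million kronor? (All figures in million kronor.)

MPS = ΔS/ΔY = (712.7 − 375.48)/(4095 − 2798) = 337.22/1297 = 0.26
MPC = 1 − MPS = 0.74
Autonomous saving = 375.48 − 0.26(2798) = -352, so a = 352
C = 352 + 0.74(4794) = 352 + 3547.56 = 3899.56

C = 3899.56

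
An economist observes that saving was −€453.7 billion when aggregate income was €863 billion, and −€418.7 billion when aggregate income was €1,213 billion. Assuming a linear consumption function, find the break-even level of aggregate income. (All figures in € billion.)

Y = 5400

MPS = ΔS/ΔY = (-418.7 − (-453.7))/(1213 − 863) = 35/350 = 0.1
MPC = 1 − MPS = 0.9
From S(863) = -453.7: −a + 0.1(863) = -453.7, so a = 86.3 − (-453.7) = 540
Break-even (S = 0): Y = a/MPS = 540/0.1 = 5400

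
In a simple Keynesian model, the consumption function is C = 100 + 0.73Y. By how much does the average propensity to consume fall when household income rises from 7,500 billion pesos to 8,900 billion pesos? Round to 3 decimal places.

ΔAPC = 0.002

At Y = 7500: C = 100 + 0.73(7500) = 5575, APC = 5575/7500 = 0.7433
At Y = 8900: C = 6597, APC = 6597/8900 = 0.7412
Fall in APC = 0.7433 − 0.7412 = 0.0021 ≈ 0.002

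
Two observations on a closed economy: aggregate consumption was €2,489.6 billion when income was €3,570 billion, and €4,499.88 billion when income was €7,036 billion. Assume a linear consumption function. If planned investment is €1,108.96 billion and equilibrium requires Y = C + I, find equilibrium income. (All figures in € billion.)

Y = 3638

MPC = (4499.88 − 2489.6)/(7036 − 3570) = 2010.28/3466 = 0.58
a = 2489.6 − 0.58(3570) = 419
Equilibrium: Y = 419 + 0.58Y + 1108.96
0.42Y = 1527.96, so Y = 1527.96/0.42 = 3638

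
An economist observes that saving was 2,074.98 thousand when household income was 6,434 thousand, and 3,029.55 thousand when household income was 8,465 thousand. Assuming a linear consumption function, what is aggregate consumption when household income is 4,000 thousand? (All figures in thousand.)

C = 3069

MPS = ΔS/ΔY = (3029.55 − 2074.98)/(8465 − 6434) = 954.57/2031 = 0.47
MPC = 1 − MPS = 0.53
Autonomous saving = 2074.98 − 0.47(6434) = -949, so a = 949
C = 949 + 0.53(4000) = 949 + 2120 = 3069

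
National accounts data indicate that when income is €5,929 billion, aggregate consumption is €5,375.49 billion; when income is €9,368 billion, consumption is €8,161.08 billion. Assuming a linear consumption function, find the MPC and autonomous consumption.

MPC = 0.81; a = 573

MPC = ΔC/ΔY = (8161.08 − 5375.49)/(9368 − 5929) = 2785.59/3439 = 0.81
a = C − MPC·Y = 5375.49 − 0.81(5929) = 5375.49 − 4802.49 = 573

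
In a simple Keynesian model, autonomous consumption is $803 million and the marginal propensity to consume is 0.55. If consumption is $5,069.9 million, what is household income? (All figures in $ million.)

803 + 0.55Y = 5069.9
0.55Y = 4266.9, so Y = 4266.9/0.55 = 7758

Y = 7758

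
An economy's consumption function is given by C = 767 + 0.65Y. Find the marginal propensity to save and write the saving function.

MPS = 1 − MPC = 1 − 0.65 = 0.35
S = Y − C = -767 + 0.35Y

MPS = 0.35; S = -767 + 0.35Y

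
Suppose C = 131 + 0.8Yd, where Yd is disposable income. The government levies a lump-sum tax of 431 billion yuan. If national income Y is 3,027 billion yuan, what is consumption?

Yd = Y − T = 3027 − 431 = 2596
C = 131 + 0.8(2596) = 131 + 2076.8 = 2207.8

C = 2207.8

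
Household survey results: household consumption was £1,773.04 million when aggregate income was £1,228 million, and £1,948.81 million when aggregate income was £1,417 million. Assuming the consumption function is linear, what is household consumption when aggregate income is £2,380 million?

C = 2844.4

MPC = (1948.81 − 1773.04)/(1417 − 1228) = 175.77/189 = 0.93
a = 1773.04 − 0.93(1228) = 1773.04 − 1142.04 = 631
C = 631 + 0.93(2380) = 631 + 2213.4 = 2844.4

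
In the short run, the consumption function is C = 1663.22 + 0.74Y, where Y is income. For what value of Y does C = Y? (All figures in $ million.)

Y = 6397

At break-even, C = Y: 1663.22 + 0.74Y = Y
0.26Y = 1663.22, so Y = 1663.22/0.26 = 6397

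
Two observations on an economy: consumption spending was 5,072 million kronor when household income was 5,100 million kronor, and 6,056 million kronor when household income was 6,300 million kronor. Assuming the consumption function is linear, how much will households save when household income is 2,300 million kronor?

MPC = (6056 − 5072)/(6300 − 5100) = 984/1200 = 0.82
a = 5072 − 0.82(5100) = 5072 − 4182 = 890
C = 890 + 0.82(2300) = 2776
S = 2300 − 2776 = -476

S = -476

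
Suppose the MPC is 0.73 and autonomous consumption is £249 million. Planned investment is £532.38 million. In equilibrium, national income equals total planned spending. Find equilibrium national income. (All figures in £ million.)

Y = 2894

Y = C + I = 249 + 0.73Y + 532.38
Y − 0.73Y = 781.38
0.27Y = 781.38, so Y = 781.38/0.27 = 2894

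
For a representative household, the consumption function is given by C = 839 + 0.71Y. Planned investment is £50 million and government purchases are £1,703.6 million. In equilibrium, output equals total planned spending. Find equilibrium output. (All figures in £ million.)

Y = 8940

Y = C + I + G = 839 + 0.71Y + 50 + 1703.6
Y − 0.71Y = 2592.6
0.29Y = 2592.6, so Y = 2592.6/0.29 = 8940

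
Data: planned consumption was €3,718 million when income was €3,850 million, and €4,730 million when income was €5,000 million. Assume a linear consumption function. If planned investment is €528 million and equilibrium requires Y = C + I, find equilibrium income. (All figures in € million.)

MPC = (4730 − 3718)/(5000 − 3850) = 1012/1150 = 0.88
a = 3718 − 0.88(3850) = 330
Equilibrium: Y = 330 + 0.88Y + 528
0.12Y = 858, so Y = 858/0.12 = 7150

Y = 7150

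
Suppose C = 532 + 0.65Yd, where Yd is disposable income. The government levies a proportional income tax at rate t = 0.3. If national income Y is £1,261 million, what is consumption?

C = 1105.755

Yd = (1 − 0.3)(1261) = 0.7(1261) = 882.7
C = 532 + 0.65(882.7) = 532 + 573.755 = 1105.755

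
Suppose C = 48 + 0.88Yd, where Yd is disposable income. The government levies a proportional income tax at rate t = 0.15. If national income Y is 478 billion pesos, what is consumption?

C = 405.544

Yd = (1 − 0.15)(478) = 0.85(478) = 406.3
C = 48 + 0.88(406.3) = 48 + 357.544 = 405.544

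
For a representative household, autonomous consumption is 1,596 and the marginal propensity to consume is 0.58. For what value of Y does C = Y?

Y = 3800

At break-even, C = Y: 1596 + 0.58Y = Y
0.42Y = 1596, so Y = 1596/0.42 = 3800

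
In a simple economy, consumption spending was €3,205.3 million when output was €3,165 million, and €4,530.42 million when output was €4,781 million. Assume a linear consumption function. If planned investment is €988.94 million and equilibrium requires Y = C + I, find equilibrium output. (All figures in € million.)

Y = 8883

MPC = (4530.42 − 3205.3)/(4781 − 3165) = 1325.12/1616 = 0.82
a = 3205.3 − 0.82(3165) = 610
Equilibrium: Y = 610 + 0.82Y + 988.94
0.18Y = 1598.94, so Y = 1598.94/0.18 = 8883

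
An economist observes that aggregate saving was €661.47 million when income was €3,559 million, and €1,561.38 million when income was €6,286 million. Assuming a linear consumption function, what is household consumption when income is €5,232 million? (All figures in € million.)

C = 4018.44

MPS = ΔS/ΔY = (1561.38 − 661.47)/(6286 − 3559) = 899.91/2727 = 0.33
MPC = 1 − MPS = 0.67
Autonomous saving = 661.47 − 0.33(3559) = -513, so a = 513
C = 513 + 0.67(5232) = 513 + 3505.44 = 4018.44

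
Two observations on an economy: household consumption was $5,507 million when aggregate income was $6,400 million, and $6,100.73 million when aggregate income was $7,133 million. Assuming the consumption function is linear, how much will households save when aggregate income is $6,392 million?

MPC = (6100.73 − 5507)/(7133 − 6400) = 593.73/733 = 0.81
a = 5507 − 0.81(6400) = 5507 − 5184 = 323
C = 323 + 0.81(6392) = 5500.52
S = 6392 − 5500.52 = 891.48

S = 891.48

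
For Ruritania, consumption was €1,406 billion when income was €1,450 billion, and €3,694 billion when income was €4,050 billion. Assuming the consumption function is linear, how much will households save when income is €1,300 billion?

MPC = (3694 − 1406)/(4050 − 1450) = 2288/2600 = 0.88
a = 1406 − 0.88(1450) = 1406 − 1276 = 130
C = 130 + 0.88(1300) = 1274
S = 1300 − 1274 = 26

S = 26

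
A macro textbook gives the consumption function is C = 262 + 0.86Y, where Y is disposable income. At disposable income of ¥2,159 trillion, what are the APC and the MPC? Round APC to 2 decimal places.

MPC = 0.86 (the slope of the consumption function)
C = 262 + 0.86(2159) = 2118.74, so APC = 2118.74/2159 = 0.98

APC = 0.98; MPC = 0.86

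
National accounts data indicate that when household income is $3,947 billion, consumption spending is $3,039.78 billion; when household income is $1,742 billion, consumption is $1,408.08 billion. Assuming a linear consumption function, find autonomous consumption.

a = 119

MPC = ΔC/ΔY = (3039.78 − 1408.08)/(3947 − 1742) = 1631.7/2205 = 0.74
a = C − MPC·Y = 1408.08 − 0.74(1742) = 1408.08 − 1289.08 = 119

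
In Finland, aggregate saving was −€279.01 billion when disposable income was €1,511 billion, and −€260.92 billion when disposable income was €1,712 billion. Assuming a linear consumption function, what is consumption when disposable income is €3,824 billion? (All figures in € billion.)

MPS = ΔS/ΔY = (-260.92 − (-279.01))/(1712 − 1511) = 18.09/201 = 0.09
MPC = 1 − MPS = 0.91
Autonomous saving = -279.01 − 0.09(1511) = -415, so a = 415
C = 415 + 0.91(3824) = 415 + 3479.84 = 3894.84

C = 3894.84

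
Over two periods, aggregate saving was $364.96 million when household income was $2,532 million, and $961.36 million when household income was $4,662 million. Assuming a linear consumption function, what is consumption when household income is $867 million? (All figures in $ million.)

MPS = ΔS/ΔY = (961.36 − 364.96)/(4662 − 2532) = 596.4/2130 = 0.28
MPC = 1 − MPS = 0.72
Autonomous saving = 364.96 − 0.28(2532) = -344, so a = 344
C = 344 + 0.72(867) = 344 + 624.24 = 968.24

C = 968.24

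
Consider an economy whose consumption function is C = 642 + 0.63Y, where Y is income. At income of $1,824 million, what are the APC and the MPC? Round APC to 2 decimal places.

MPC = 0.63 (the slope of the consumption function)
C = 642 + 0.63(1824) = 1791.12, so APC = 1791.12/1824 = 0.98

APC = 0.98; MPC = 0.63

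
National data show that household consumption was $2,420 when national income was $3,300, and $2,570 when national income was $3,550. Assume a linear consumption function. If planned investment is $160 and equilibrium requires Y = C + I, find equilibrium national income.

MPC = (2570 − 2420)/(3550 − 3300) = 150/250 = 0.6
a = 2420 − 0.6(3300) = 440
Equilibrium: Y = 440 + 0.6Y + 160
0.4Y = 600, so Y = 600/0.4 = 1500

Y = 1500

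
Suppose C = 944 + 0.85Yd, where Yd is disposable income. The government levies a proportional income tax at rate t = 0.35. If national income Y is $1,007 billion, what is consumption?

Yd = (1 − 0.35)(1007) = 0.65(1007) = 654.55
C = 944 + 0.85(654.55) = 944 + 556.3675 = 1500.3675

C = 1500.3675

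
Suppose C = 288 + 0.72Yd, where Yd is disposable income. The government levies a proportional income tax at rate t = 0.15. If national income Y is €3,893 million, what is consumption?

Yd = (1 − 0.15)(3893) = 0.85(3893) = 3309.05
C = 288 + 0.72(3309.05) = 288 + 2382.516 = 2670.516

C = 2670.516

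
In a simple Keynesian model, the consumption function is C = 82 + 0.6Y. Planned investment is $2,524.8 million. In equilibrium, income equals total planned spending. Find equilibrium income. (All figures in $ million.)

Y = 6517

Y = C + I = 82 + 0.6Y + 2524.8
Y − 0.6Y = 2606.8
0.4Y = 2606.8, so Y = 2606.8/0.4 = 6517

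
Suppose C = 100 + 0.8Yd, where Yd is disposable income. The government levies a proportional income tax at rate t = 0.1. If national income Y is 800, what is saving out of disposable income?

Yd = (1 − 0.1)(800) = 0.9(800) = 720
C = 100 + 0.8(720) = 100 + 576 = 676
S = Yd − C = 720 − 676 = 44

S = 44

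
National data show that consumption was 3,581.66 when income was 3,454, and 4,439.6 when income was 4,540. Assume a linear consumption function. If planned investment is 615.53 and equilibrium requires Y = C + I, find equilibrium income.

Y = 6993

MPC = (4439.6 − 3581.66)/(4540 − 3454) = 857.94/1086 = 0.79
a = 3581.66 − 0.79(3454) = 853
Equilibrium: Y = 853 + 0.79Y + 615.53
0.21Y = 1468.53, so Y = 1468.53/0.21 = 6993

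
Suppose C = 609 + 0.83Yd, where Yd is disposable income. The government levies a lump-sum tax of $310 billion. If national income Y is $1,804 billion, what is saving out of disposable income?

Yd = Y − T = 1804 − 310 = 1494
C = 609 + 0.83(1494) = 609 + 1240.02 = 1849.02
S = Yd − C = 1494 − 1849.02 = -355.02

S = -355.02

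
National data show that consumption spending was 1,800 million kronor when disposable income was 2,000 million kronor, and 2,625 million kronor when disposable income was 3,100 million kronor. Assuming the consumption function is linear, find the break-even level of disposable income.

Y = 1200

MPC = (2625 − 1800)/(3100 − 2000) = 825/1100 = 0.75
a = 1800 − 0.75(2000) = 1800 − 1500 = 300
Break-even: Y = a/(1−MPC) = 300/0.25 = 1200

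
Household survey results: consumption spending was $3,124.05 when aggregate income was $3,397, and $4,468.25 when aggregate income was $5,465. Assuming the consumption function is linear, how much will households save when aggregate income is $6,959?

MPC = (4468.25 − 3124.05)/(5465 − 3397) = 1344.2/2068 = 0.65
a = 3124.05 − 0.65(3397) = 3124.05 − 2208.05 = 916
C = 916 + 0.65(6959) = 5439.35
S = 6959 − 5439.35 = 1519.65

S = 1519.65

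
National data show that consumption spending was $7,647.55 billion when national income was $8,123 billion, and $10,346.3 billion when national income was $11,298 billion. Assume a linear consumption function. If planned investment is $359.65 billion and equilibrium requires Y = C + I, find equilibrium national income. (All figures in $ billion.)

MPC = (10346.3 − 7647.55)/(11298 − 8123) = 2698.75/3175 = 0.85
a = 7647.55 − 0.85(8123) = 743
Equilibrium: Y = 743 + 0.85Y + 359.65
0.15Y = 1102.65, so Y = 1102.65/0.15 = 7351

Y = 7351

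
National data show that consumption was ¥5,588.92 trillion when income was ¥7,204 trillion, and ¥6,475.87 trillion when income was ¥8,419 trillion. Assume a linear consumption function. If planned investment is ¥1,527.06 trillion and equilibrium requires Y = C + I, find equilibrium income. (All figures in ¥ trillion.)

Y = 6878

MPC = (6475.87 − 5588.92)/(8419 − 7204) = 886.95/1215 = 0.73
a = 5588.92 − 0.73(7204) = 330
Equilibrium: Y = 330 + 0.73Y + 1527.06
0.27Y = 1857.06, so Y = 1857.06/0.27 = 6878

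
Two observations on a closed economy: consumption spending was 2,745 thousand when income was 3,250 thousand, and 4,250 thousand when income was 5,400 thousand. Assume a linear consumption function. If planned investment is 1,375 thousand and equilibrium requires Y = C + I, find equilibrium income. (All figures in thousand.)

Y = 6150

MPC = (4250 − 2745)/(5400 − 3250) = 1505/2150 = 0.7
a = 2745 − 0.7(3250) = 470
Equilibrium: Y = 470 + 0.7Y + 1375
0.3Y = 1845, so Y = 1845/0.3 = 6150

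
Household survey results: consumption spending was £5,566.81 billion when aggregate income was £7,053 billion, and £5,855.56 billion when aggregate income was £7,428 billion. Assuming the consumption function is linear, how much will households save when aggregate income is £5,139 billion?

MPC = (5855.56 − 5566.81)/(7428 − 7053) = 288.75/375 = 0.77
a = 5566.81 − 0.77(7053) = 5566.81 − 5430.81 = 136
C = 136 + 0.77(5139) = 4093.03
S = 5139 − 4093.03 = 1045.97

S = 1045.97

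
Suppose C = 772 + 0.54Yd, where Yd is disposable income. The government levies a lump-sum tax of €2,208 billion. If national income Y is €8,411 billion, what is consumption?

Yd = Y − T = 8411 − 2208 = 6203
C = 772 + 0.54(6203) = 772 + 3349.62 = 4121.62

C = 4121.62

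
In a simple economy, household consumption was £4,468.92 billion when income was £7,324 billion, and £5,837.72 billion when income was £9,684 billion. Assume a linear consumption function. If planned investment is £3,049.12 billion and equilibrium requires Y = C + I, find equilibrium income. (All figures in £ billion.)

Y = 7786

MPC = (5837.72 − 4468.92)/(9684 − 7324) = 1368.8/2360 = 0.58
a = 4468.92 − 0.58(7324) = 221
Equilibrium: Y = 221 + 0.58Y + 3049.12
0.42Y = 3270.12, so Y = 3270.12/0.42 = 7786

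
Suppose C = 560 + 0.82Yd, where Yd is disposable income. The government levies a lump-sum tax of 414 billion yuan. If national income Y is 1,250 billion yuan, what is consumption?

Yd = Y − T = 1250 − 414 = 836
C = 560 + 0.82(836) = 560 + 685.52 = 1245.52

C = 1245.52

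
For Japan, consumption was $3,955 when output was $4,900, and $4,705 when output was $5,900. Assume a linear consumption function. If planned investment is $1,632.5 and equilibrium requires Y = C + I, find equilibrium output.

Y = 7650

MPC = (4705 − 3955)/(5900 − 4900) = 750/1000 = 0.75
a = 3955 − 0.75(4900) = 280
Equilibrium: Y = 280 + 0.75Y + 1632.5
0.25Y = 1912.5, so Y = 1912.5/0.25 = 7650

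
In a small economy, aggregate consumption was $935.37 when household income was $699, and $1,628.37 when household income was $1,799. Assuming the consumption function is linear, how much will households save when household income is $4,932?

S = 1329.84

MPC = (1628.37 − 935.37)/(1799 − 699) = 693/1100 = 0.63
a = 935.37 − 0.63(699) = 935.37 − 440.37 = 495
C = 495 + 0.63(4932) = 3602.16
S = 4932 − 3602.16 = 1329.84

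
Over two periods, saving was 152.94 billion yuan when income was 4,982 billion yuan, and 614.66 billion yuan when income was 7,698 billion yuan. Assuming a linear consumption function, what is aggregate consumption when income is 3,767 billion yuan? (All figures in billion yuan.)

MPS = ΔS/ΔY = (614.66 − 152.94)/(7698 − 4982) = 461.72/2716 = 0.17
MPC = 1 − MPS = 0.83
Autonomous saving = 152.94 − 0.17(4982) = -694, so a = 694
C = 694 + 0.83(3767) = 694 + 3126.61 = 3820.61

C = 3820.61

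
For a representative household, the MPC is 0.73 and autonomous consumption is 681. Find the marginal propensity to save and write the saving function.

MPS = 0.27; S = -681 + 0.27Y

MPS = 1 − MPC = 1 − 0.73 = 0.27
S = Y − C = -681 + 0.27Y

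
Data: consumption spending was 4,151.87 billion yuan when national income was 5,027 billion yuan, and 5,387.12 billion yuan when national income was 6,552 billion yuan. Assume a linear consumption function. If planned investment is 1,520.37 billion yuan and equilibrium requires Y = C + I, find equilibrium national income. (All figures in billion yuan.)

Y = 8423

MPC = (5387.12 − 4151.87)/(6552 − 5027) = 1235.25/1525 = 0.81
a = 4151.87 − 0.81(5027) = 80
Equilibrium: Y = 80 + 0.81Y + 1520.37
0.19Y = 1600.37, so Y = 1600.37/0.19 = 8423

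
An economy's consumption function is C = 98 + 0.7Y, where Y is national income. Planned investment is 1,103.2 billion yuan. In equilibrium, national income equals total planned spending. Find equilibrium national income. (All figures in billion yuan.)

Y = C + I = 98 + 0.7Y + 1103.2
Y − 0.7Y = 1201.2
0.3Y = 1201.2, so Y = 1201.2/0.3 = 4004

Y = 4004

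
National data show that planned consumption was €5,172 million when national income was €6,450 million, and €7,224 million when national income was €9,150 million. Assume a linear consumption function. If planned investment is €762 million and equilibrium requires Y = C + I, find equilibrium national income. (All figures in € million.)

MPC = (7224 − 5172)/(9150 − 6450) = 2052/2700 = 0.76
a = 5172 − 0.76(6450) = 270
Equilibrium: Y = 270 + 0.76Y + 762
0.24Y = 1032, so Y = 1032/0.24 = 4300

Y = 4300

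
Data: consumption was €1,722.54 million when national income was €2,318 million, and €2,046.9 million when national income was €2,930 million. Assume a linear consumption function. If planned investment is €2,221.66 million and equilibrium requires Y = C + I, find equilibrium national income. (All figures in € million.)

Y = 5778

MPC = (2046.9 − 1722.54)/(2930 − 2318) = 324.36/612 = 0.53
a = 1722.54 − 0.53(2318) = 494
Equilibrium: Y = 494 + 0.53Y + 2221.66
0.47Y = 2715.66, so Y = 2715.66/0.47 = 5778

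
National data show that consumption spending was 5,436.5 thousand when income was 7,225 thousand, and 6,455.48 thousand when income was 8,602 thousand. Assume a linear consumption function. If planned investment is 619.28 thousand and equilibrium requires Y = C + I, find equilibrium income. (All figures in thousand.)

Y = 2728

MPC = (6455.48 − 5436.5)/(8602 − 7225) = 1018.98/1377 = 0.74
a = 5436.5 − 0.74(7225) = 90
Equilibrium: Y = 90 + 0.74Y + 619.28
0.26Y = 709.28, so Y = 709.28/0.26 = 2728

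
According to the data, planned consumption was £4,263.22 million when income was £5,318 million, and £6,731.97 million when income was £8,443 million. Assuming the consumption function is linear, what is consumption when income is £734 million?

MPC = (6731.97 − 4263.22)/(8443 − 5318) = 2468.75/3125 = 0.79
a = 4263.22 − 0.79(5318) = 4263.22 − 4201.22 = 62
C = 62 + 0.79(734) = 62 + 579.86 = 641.86

C = 641.86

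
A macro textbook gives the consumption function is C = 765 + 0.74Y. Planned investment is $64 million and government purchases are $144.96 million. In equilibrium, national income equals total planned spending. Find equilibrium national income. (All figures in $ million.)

Y = C + I + G = 765 + 0.74Y + 64 + 144.96
Y − 0.74Y = 973.96
0.26Y = 973.96, so Y = 973.96/0.26 = 3746

Y = 3746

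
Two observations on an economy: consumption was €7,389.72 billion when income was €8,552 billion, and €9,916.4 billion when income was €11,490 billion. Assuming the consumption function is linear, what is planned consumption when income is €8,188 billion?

MPC = (9916.4 − 7389.72)/(11490 − 8552) = 2526.68/2938 = 0.86
a = 7389.72 − 0.86(8552) = 7389.72 − 7354.72 = 35
C = 35 + 0.86(8188) = 35 + 7041.68 = 7076.68

C = 7076.68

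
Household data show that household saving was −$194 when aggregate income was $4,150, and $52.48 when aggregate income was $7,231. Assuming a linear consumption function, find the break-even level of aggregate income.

MPS = ΔS/ΔY = (52.48 − (-194))/(7231 − 4150) = 246.48/3081 = 0.08
MPC = 1 − MPS = 0.92
From S(4150) = -194: −a + 0.08(4150) = -194, so a = 332 − (-194) = 526
Break-even (S = 0): Y = a/MPS = 526/0.08 = 6575

Y = 6575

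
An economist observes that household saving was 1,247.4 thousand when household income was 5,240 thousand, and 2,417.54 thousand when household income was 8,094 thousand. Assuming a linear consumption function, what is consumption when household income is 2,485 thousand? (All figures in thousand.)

C = 2367.15

MPS = ΔS/ΔY = (2417.54 − 1247.4)/(8094 − 5240) = 1170.14/2854 = 0.41
MPC = 1 − MPS = 0.59
Autonomous saving = 1247.4 − 0.41(5240) = -901, so a = 901
C = 901 + 0.59(2485) = 901 + 1466.15 = 2367.15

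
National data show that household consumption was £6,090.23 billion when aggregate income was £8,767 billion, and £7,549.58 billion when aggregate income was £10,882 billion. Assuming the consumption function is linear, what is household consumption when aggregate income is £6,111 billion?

C = 4257.59

MPC = (7549.58 − 6090.23)/(10882 − 8767) = 1459.35/2115 = 0.69
a = 6090.23 − 0.69(8767) = 6090.23 − 6049.23 = 41
C = 41 + 0.69(6111) = 41 + 4216.59 = 4257.59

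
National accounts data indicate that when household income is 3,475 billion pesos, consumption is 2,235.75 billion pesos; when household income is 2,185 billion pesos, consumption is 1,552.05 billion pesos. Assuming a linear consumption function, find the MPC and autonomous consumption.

MPC = ΔC/ΔY = (2235.75 − 1552.05)/(3475 − 2185) = 683.7/1290 = 0.53
a = C − MPC·Y = 1552.05 − 0.53(2185) = 1552.05 − 1158.05 = 394

MPC = 0.53; a = 394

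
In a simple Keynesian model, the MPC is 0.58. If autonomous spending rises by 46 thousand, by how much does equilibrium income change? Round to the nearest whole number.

ΔY ≈ 110

The multiplier is 1/(1 − MPC) = 1/0.42.
ΔY = 46/0.42 = 109.52 ≈ 110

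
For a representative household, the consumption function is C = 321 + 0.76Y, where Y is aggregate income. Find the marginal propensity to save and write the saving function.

MPS = 1 − MPC = 1 − 0.76 = 0.24
S = Y − C = -321 + 0.24Y

MPS = 0.24; S = -321 + 0.24Y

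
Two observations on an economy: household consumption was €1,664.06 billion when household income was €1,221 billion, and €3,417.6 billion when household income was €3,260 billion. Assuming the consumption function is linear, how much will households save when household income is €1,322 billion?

MPC = (3417.6 − 1664.06)/(3260 − 1221) = 1753.54/2039 = 0.86
a = 1664.06 − 0.86(1221) = 1664.06 − 1050.06 = 614
C = 614 + 0.86(1322) = 1750.92
S = 1322 − 1750.92 = -428.92

S = -428.92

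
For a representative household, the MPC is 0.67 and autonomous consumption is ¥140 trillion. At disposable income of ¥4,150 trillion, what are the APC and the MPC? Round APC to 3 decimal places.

MPC = 0.67 (the slope of the consumption function)
C = 140 + 0.67(4150) = 2920.5, so APC = 2920.5/4150 = 0.704

APC = 0.704; MPC = 0.67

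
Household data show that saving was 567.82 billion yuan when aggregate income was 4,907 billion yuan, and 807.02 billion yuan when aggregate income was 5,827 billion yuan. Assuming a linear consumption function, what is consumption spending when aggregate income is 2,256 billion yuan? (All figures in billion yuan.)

C = 2377.44

MPS = ΔS/ΔY = (807.02 − 567.82)/(5827 − 4907) = 239.2/920 = 0.26
MPC = 1 − MPS = 0.74
Autonomous saving = 567.82 − 0.26(4907) = -708, so a = 708
C = 708 + 0.74(2256) = 708 + 1669.44 = 2377.44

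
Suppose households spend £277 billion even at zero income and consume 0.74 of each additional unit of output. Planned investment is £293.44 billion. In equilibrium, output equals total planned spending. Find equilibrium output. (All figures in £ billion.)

Y = C + I = 277 + 0.74Y + 293.44
Y − 0.74Y = 570.44
0.26Y = 570.44, so Y = 570.44/0.26 = 2194

Y = 2194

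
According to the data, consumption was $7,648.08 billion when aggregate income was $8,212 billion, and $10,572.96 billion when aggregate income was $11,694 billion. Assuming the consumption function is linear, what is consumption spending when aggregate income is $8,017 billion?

C = 7484.28

MPC = (10572.96 − 7648.08)/(11694 − 8212) = 2924.88/3482 = 0.84
a = 7648.08 − 0.84(8212) = 7648.08 − 6898.08 = 750
C = 750 + 0.84(8017) = 750 + 6734.28 = 7484.28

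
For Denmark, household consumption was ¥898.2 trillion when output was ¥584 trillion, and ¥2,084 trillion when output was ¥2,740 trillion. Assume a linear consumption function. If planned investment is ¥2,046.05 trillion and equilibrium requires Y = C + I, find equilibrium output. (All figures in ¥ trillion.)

MPC = (2084 − 898.2)/(2740 − 584) = 1185.8/2156 = 0.55
a = 898.2 − 0.55(584) = 577
Equilibrium: Y = 577 + 0.55Y + 2046.05
0.45Y = 2623.05, so Y = 2623.05/0.45 = 5829

Y = 5829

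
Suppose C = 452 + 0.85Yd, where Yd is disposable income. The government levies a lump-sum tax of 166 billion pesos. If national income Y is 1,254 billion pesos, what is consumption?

C = 1376.8

Yd = Y − T = 1254 − 166 = 1088
C = 452 + 0.85(1088) = 452 + 924.8 = 1376.8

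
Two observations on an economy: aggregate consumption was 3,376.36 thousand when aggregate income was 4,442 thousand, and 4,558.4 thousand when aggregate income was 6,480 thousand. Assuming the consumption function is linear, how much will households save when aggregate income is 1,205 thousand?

S = -293.9

MPC = (4558.4 − 3376.36)/(6480 − 4442) = 1182.04/2038 = 0.58
a = 3376.36 − 0.58(4442) = 3376.36 − 2576.36 = 800
C = 800 + 0.58(1205) = 1498.9
S = 1205 − 1498.9 = -293.9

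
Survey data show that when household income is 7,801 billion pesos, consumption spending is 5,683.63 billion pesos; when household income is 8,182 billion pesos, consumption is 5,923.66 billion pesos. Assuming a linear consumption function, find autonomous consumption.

a = 769

MPC = ΔC/ΔY = (5923.66 − 5683.63)/(8182 − 7801) = 240.03/381 = 0.63
a = C − MPC·Y = 5683.63 − 0.63(7801) = 5683.63 − 4914.63 = 769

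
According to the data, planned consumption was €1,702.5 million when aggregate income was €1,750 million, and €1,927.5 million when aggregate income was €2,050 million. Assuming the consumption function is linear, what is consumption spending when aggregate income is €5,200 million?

C = 4290

MPC = (1927.5 − 1702.5)/(2050 − 1750) = 225/300 = 0.75
a = 1702.5 − 0.75(1750) = 1702.5 − 1312.5 = 390
C = 390 + 0.75(5200) = 390 + 3900 = 4290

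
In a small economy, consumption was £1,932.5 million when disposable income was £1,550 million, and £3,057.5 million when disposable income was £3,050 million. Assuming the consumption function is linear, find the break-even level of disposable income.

MPC = (3057.5 − 1932.5)/(3050 − 1550) = 1125/1500 = 0.75
a = 1932.5 − 0.75(1550) = 1932.5 − 1162.5 = 770
Break-even: Y = a/(1−MPC) = 770/0.25 = 3080

Y = 3080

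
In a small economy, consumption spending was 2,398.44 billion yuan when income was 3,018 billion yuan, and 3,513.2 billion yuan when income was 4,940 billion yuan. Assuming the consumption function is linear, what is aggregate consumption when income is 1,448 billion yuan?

C = 1487.84

MPC = (3513.2 − 2398.44)/(4940 − 3018) = 1114.76/1922 = 0.58
a = 2398.44 − 0.58(3018) = 2398.44 − 1750.44 = 648
C = 648 + 0.58(1448) = 648 + 839.84 = 1487.84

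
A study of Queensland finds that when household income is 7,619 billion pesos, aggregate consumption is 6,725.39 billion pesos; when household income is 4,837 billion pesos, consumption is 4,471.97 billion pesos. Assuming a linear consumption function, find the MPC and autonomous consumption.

MPC = ΔC/ΔY = (6725.39 − 4471.97)/(7619 − 4837) = 2253.42/2782 = 0.81
a = C − MPC·Y = 4471.97 − 0.81(4837) = 4471.97 − 3917.97 = 554

MPC = 0.81; a = 554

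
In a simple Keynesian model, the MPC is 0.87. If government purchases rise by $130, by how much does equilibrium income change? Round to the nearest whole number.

ΔY ≈ 1000

The multiplier is 1/(1 − MPC) = 1/0.13.
ΔY = 130/0.13 = 1000.00 ≈ 1000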